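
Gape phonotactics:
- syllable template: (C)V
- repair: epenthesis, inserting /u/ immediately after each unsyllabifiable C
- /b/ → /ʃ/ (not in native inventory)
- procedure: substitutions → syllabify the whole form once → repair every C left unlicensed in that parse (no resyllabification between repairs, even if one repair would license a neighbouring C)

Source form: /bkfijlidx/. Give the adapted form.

Substitution: /b/ → /ʃ/, giving /ʃkfijlidx/.
Under (C)V, the unsyllabifiable consonants are /ʃ/, /k/, /j/, /d/, /x/ (no codas are permitted; onsets are limited to one consonant).
Epenthesis after each stranded consonant: /ʃ/ → /ʃu/, /k/ → /ku/, /j/ → /ju/, /d/ → /du/, /x/ → /xu/.

ʃukufijuliduxu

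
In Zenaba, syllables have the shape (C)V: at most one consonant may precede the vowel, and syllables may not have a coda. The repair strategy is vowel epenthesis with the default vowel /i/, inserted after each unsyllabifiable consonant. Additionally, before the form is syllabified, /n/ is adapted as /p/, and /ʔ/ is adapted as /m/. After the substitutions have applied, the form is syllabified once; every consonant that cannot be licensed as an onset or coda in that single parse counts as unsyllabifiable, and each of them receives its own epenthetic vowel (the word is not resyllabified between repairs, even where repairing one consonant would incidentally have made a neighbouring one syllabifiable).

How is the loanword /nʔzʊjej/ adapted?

Substitution: /n/ → /p/, /ʔ/ → /m/, giving /pmzʊjej/.
Under (C)V, the unsyllabifiable consonants are /p/, /m/, /j/ (no codas are permitted; onsets are limited to one consonant).
Epenthesis after each stranded consonant: /p/ → /pi/, /m/ → /mi/, /j/ → /ji/.

pimizʊjeji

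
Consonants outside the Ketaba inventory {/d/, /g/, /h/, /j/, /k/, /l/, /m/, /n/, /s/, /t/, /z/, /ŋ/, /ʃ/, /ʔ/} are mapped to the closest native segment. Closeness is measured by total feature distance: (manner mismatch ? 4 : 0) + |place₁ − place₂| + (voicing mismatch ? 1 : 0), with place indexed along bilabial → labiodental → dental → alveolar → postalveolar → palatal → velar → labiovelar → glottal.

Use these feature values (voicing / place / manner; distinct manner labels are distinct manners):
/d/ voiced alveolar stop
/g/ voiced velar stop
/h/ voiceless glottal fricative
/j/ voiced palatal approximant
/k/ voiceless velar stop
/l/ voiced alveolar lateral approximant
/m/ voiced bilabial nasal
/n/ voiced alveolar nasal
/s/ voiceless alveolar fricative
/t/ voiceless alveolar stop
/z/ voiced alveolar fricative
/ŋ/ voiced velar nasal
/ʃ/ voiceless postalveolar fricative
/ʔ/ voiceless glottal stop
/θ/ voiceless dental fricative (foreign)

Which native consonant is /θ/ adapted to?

/s/ is closest: same manner (fricative), place distance 1 (dental→alveolar), same voicing; total 1. Next closest is /z/ at distance 2.

s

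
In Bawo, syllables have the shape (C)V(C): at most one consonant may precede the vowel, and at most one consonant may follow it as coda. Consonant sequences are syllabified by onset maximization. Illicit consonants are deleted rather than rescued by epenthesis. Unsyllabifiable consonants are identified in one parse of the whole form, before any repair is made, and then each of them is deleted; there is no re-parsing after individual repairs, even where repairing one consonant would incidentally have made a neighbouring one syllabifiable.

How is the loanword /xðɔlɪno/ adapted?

ðɔlɪno

Syllabifying with onset maximization leaves /x/ stranded (at most one coda consonant is licensed; onsets are limited to one consonant).
Each unlicensed consonant is deleted: /x/.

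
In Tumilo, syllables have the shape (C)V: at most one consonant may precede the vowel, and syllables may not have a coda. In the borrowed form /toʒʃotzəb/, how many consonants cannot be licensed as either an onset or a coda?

Syllabifying with onset maximization leaves /ʒ/, /t/, /b/ stranded (no codas are permitted; onsets are limited to one consonant).

3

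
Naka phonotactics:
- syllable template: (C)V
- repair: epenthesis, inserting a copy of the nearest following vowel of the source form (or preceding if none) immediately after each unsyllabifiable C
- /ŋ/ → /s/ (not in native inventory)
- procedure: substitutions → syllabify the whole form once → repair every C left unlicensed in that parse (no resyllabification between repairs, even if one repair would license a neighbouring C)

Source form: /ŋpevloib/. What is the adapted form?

sepevoloibi

Substitution: /ŋ/ → /s/, giving /spevloib/.
The consonants /s/, /v/, /b/ cannot be parsed into a legal (C)V syllable (no codas are permitted; onsets are limited to one consonant).
Each unlicensed consonant becomes the onset of a new syllable: /s/ → /se/, /v/ → /vo/, /b/ → /bi/.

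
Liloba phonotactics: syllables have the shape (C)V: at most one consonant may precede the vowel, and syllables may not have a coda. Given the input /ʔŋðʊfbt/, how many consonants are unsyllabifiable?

5

Syllabifying with onset maximization leaves /ʔ/, /ŋ/, /f/, /b/, /t/ stranded (no codas are permitted; onsets are limited to one consonant).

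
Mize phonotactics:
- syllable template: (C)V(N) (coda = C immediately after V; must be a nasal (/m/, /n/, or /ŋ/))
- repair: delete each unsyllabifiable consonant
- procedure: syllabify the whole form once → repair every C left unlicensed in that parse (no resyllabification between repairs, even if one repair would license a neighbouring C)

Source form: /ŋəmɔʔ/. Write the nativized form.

Under (C)V(N), the unsyllabifiable consonants are /ʔ/ (only a nasal (/m/, /n/, or /ŋ/) is licensed in coda position; onsets are limited to one consonant).
Each unlicensed consonant is deleted: /ʔ/.

ŋəmɔ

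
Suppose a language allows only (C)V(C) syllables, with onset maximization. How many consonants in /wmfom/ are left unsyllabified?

2

Under (C)V(C), the unsyllabifiable consonants are /w/, /m/ (at most one coda consonant is licensed; onsets are limited to one consonant).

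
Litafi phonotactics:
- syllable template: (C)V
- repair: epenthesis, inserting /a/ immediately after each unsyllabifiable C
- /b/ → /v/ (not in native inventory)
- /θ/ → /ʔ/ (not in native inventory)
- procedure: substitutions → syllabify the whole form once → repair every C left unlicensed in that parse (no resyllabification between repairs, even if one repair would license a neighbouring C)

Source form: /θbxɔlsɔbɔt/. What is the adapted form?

Substitution: /θ/ → /ʔ/, /b/ → /v/, giving /ʔvxɔlsɔvɔt/.
Syllabifying with onset maximization leaves /ʔ/, /v/, /l/, /t/ stranded (no codas are permitted; onsets are limited to one consonant).
Each unlicensed consonant becomes the onset of a new syllable: /ʔ/ → /ʔa/, /v/ → /va/, /l/ → /la/, /t/ → /ta/.

ʔavaxɔlasɔvɔta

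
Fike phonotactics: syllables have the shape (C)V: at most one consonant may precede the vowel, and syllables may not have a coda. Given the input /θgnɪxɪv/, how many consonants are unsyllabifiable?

3

The consonants /θ/, /g/, /v/ cannot be parsed into a legal (C)V syllable (no codas are permitted; onsets are limited to one consonant).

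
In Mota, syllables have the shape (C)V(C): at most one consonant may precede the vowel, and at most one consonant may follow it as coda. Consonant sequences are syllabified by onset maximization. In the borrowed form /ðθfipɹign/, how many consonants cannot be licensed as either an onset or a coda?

3

The consonants /ð/, /θ/, /n/ cannot be parsed into a legal (C)V(C) syllable (at most one coda consonant is licensed; onsets are limited to one consonant).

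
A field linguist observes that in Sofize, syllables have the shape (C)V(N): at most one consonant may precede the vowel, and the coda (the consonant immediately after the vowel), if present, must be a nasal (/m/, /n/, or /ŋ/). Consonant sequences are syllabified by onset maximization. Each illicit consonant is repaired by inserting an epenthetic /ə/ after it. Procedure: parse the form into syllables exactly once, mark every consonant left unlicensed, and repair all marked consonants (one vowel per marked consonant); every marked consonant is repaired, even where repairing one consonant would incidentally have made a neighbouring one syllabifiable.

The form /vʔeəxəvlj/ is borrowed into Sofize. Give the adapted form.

The consonants /v/, /v/, /l/, /j/ cannot be parsed into a legal (C)V(N) syllable (only a nasal (/m/, /n/, or /ŋ/) is licensed in coda position; onsets are limited to one consonant).
Each unlicensed consonant becomes the onset of a new syllable: /v/ → /və/, /v/ → /və/, /l/ → /lə/, /j/ → /jə/.

vəʔeəxəvələjə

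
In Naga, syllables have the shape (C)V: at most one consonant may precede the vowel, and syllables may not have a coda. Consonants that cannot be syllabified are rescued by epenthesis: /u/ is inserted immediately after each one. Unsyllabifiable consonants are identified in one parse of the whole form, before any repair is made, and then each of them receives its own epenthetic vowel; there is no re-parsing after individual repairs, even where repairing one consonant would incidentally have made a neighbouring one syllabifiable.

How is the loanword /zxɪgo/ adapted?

zuxɪgo

Under (C)V, the unsyllabifiable consonants are /z/ (no codas are permitted; onsets are limited to one consonant).
Inserting the epenthetic vowel yields /z/ → /zu/.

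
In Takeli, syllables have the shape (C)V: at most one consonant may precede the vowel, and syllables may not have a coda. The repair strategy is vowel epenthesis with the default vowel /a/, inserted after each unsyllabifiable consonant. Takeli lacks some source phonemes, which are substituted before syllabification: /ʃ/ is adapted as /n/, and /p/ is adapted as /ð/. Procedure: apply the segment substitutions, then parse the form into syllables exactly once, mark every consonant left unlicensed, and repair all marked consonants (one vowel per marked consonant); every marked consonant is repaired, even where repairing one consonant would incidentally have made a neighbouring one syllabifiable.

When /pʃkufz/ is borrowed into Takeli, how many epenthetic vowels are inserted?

After substitution the input is /ðnkufz/.
The unsyllabifiable consonants are /ð/, /n/, /f/, /z/; each receives one epenthetic vowel.

4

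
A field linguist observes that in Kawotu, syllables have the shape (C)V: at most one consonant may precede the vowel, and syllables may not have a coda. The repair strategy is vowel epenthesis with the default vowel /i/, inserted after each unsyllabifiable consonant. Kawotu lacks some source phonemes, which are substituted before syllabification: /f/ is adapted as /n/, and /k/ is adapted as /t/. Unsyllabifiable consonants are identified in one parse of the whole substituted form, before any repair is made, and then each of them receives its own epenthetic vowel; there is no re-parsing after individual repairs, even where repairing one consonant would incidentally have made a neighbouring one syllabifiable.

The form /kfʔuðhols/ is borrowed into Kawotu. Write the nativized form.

Substitution: /k/ → /t/, /f/ → /n/, giving /tnʔuðhols/.
The consonants /t/, /n/, /ð/, /l/, /s/ cannot be parsed into a legal (C)V syllable (no codas are permitted; onsets are limited to one consonant).
Inserting the epenthetic vowel yields /t/ → /ti/, /n/ → /ni/, /ð/ → /ði/, /l/ → /li/, /s/ → /si/.

tiniʔuðiholisi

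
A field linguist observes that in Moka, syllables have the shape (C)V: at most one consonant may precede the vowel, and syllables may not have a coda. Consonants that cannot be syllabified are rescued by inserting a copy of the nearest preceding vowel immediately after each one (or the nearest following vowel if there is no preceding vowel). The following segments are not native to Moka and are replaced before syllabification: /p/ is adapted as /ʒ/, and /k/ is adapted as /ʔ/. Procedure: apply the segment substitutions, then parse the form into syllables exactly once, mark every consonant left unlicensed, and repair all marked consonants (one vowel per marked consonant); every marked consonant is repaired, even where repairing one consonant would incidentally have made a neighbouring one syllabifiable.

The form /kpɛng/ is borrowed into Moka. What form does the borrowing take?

ʔɛʒɛnɛgɛ

Substitution: /k/ → /ʔ/, /p/ → /ʒ/, giving /ʔʒɛng/.
The consonants /ʔ/, /n/, /g/ cannot be parsed into a legal (C)V syllable (no codas are permitted; onsets are limited to one consonant).
Epenthesis after each stranded consonant: /ʔ/ → /ʔɛ/, /n/ → /nɛ/, /g/ → /gɛ/.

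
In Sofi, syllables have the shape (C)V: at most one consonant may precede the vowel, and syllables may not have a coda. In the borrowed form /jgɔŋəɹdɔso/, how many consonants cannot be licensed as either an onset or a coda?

2

The consonants /j/, /ɹ/ cannot be parsed into a legal (C)V syllable (no codas are permitted; onsets are limited to one consonant).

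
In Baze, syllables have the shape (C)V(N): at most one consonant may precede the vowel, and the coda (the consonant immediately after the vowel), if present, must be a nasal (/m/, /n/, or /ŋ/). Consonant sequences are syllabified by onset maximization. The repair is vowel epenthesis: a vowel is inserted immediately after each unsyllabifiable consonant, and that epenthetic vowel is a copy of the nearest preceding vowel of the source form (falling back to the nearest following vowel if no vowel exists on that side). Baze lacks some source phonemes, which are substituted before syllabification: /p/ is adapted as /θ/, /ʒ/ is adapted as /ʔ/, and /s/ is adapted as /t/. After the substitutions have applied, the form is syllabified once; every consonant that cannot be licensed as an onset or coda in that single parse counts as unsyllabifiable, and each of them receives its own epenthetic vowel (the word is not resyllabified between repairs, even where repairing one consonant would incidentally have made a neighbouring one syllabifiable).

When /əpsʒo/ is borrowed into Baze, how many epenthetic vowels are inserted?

2

After substitution the input is /əθtʔo/.
The unsyllabifiable consonants are /θ/, /t/; each receives one epenthetic vowel.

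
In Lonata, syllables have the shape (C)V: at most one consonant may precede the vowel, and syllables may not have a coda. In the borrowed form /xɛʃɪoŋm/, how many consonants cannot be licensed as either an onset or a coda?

The consonants /ŋ/, /m/ cannot be parsed into a legal (C)V syllable (no codas are permitted; onsets are limited to one consonant).

2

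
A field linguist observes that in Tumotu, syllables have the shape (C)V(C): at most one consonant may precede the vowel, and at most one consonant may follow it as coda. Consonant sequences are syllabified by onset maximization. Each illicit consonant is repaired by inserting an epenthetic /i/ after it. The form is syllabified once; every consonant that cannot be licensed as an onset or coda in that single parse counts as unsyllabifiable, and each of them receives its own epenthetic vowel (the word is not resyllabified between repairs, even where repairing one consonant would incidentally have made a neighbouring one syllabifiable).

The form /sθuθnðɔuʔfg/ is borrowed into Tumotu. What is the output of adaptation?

siθuθniðɔuʔfigi

Under (C)V(C), the unsyllabifiable consonants are /s/, /n/, /f/, /g/ (at most one coda consonant is licensed; onsets are limited to one consonant).
Inserting the epenthetic vowel yields /s/ → /si/, /n/ → /ni/, /f/ → /fi/, /g/ → /gi/.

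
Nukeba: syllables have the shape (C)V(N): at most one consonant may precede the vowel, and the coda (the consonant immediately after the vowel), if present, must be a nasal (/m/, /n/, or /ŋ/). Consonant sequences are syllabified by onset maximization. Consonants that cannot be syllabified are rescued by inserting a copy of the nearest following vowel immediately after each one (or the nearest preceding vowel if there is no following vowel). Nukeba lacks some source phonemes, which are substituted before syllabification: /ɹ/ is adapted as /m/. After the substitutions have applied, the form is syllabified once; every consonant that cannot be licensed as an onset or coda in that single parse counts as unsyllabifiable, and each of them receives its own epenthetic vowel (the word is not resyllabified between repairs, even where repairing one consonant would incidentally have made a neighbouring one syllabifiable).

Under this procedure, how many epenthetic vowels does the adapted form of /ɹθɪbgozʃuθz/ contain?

After substitution the input is /mθɪbgozʃuθz/.
The unsyllabifiable consonants are /m/, /b/, /z/, /θ/, /z/; each receives one epenthetic vowel.

5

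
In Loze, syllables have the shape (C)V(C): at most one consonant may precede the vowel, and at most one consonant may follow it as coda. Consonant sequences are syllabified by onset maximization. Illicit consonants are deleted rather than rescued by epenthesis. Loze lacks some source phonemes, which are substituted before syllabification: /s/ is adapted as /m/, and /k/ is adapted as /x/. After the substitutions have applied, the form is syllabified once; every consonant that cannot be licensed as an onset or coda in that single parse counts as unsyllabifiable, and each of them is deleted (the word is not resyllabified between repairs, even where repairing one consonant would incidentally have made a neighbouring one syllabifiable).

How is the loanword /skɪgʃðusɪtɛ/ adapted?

xɪgðumɪtɛ

Substitution: /s/ → /m/, /k/ → /x/, giving /mxɪgʃðumɪtɛ/.
Syllabifying with onset maximization leaves /m/, /ʃ/ stranded (at most one coda consonant is licensed; onsets are limited to one consonant).
Each unlicensed consonant is deleted: /m/, /ʃ/.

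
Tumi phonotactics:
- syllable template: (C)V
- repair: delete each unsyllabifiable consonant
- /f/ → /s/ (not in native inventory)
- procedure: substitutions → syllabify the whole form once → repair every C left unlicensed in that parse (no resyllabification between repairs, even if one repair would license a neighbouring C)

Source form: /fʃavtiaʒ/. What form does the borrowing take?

ʃatia

Substitution: /f/ → /s/, giving /sʃavtiaʒ/.
Syllabifying with onset maximization leaves /s/, /v/, /ʒ/ stranded (no codas are permitted; onsets are limited to one consonant).
Deletion applies to /s/, /v/, /ʒ/.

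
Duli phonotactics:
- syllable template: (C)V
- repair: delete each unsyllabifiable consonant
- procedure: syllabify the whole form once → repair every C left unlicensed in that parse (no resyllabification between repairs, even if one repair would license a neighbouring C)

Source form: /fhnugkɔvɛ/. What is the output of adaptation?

Under (C)V, the unsyllabifiable consonants are /f/, /h/, /g/ (no codas are permitted; onsets are limited to one consonant).
Each unlicensed consonant is deleted: /f/, /h/, /g/.

nukɔvɛ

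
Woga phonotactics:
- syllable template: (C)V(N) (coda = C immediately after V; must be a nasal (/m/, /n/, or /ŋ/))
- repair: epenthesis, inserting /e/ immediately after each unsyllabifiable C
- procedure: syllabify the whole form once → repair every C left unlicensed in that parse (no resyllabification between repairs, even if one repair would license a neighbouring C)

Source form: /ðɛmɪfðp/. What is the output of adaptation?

ðɛmɪfeðepe

Syllabifying with onset maximization leaves /f/, /ð/, /p/ stranded (only a nasal (/m/, /n/, or /ŋ/) is licensed in coda position; onsets are limited to one consonant).
Each unlicensed consonant becomes the onset of a new syllable: /f/ → /fe/, /ð/ → /ðe/, /p/ → /pe/.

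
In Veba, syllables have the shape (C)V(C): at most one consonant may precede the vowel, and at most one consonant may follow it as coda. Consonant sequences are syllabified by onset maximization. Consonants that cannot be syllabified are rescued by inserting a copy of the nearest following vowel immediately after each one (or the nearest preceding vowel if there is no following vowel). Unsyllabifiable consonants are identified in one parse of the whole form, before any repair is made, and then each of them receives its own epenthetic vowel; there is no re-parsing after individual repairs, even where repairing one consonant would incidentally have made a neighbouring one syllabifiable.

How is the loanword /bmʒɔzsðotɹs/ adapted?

bɔmɔʒɔzsoðotɹoso

The consonants /b/, /m/, /s/, /ɹ/, /s/ cannot be parsed into a legal (C)V(C) syllable (at most one coda consonant is licensed; onsets are limited to one consonant).
Epenthesis after each stranded consonant: /b/ → /bɔ/, /m/ → /mɔ/, /s/ → /so/, /ɹ/ → /ɹo/, /s/ → /so/.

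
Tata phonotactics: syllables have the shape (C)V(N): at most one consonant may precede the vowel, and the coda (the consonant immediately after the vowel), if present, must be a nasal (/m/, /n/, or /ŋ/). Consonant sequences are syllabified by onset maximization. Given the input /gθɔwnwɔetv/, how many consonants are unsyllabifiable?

The consonants /g/, /w/, /n/, /t/, /v/ cannot be parsed into a legal (C)V(N) syllable (only a nasal (/m/, /n/, or /ŋ/) is licensed in coda position; onsets are limited to one consonant).

5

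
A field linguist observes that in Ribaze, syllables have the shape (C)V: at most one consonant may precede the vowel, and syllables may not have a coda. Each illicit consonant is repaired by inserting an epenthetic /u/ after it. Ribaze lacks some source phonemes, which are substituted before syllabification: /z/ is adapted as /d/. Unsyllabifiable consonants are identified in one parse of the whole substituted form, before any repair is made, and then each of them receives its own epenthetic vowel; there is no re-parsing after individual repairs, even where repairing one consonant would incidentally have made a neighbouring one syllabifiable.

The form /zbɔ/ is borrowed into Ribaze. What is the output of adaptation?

dubɔ

Substitution: /z/ → /d/, giving /dbɔ/.
The consonants /d/ cannot be parsed into a legal (C)V syllable (no codas are permitted; onsets are limited to one consonant).
Inserting the epenthetic vowel yields /d/ → /du/.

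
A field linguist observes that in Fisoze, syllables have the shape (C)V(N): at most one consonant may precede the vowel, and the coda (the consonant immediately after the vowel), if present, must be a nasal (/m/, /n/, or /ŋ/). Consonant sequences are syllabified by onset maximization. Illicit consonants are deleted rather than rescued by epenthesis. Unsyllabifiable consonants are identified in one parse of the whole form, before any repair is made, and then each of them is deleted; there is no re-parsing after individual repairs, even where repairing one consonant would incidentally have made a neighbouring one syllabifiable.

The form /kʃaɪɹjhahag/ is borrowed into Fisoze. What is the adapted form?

Under (C)V(N), the unsyllabifiable consonants are /k/, /ɹ/, /j/, /g/ (only a nasal (/m/, /n/, or /ŋ/) is licensed in coda position; onsets are limited to one consonant).
Each unlicensed consonant is deleted: /k/, /ɹ/, /j/, /g/.

ʃaɪhaha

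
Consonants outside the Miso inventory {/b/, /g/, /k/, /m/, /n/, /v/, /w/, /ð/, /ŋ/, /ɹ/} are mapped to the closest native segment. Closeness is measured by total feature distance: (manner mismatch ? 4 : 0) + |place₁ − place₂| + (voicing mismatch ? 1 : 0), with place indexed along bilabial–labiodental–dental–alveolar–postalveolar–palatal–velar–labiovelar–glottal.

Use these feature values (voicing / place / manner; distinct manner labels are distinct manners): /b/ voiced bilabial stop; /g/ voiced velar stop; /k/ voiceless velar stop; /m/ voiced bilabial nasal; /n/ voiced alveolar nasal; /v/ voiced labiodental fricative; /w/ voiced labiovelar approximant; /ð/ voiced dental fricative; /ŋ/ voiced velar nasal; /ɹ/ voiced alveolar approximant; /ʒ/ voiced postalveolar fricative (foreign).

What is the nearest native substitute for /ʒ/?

ð

/ð/ is closest: same manner (fricative), place distance 2 (postalveolar→dental), same voicing; total 2. Next closest is /v/ at distance 3.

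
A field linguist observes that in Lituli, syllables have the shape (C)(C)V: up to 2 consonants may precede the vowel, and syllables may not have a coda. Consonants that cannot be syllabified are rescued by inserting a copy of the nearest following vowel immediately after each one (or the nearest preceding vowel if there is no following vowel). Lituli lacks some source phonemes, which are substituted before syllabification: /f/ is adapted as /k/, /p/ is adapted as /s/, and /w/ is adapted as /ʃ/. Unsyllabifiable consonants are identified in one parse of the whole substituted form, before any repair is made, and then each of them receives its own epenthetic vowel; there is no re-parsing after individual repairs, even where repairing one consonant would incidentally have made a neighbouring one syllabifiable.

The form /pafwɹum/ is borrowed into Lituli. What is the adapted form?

Substitution: /p/ → /s/, /f/ → /k/, /w/ → /ʃ/, giving /sakʃɹum/.
Under (C)(C)V, the unsyllabifiable consonants are /k/, /m/ (no codas are permitted; onsets may contain at most 2 consonants).
Each unlicensed consonant becomes the onset of a new syllable: /k/ → /ku/, /m/ → /mu/.

sakuʃɹumu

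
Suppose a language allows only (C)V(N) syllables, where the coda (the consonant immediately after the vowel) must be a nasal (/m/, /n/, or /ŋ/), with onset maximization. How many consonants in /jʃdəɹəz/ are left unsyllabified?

3

Under (C)V(N), the unsyllabifiable consonants are /j/, /ʃ/, /z/ (only a nasal (/m/, /n/, or /ŋ/) is licensed in coda position; onsets are limited to one consonant).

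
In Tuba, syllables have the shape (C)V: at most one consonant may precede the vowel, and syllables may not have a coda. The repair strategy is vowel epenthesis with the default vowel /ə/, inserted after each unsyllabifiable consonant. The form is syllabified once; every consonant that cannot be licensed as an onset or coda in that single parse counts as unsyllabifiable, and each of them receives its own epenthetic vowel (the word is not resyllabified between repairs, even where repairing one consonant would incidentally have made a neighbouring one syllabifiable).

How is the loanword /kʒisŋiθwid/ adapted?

kəʒisəŋiθəwidə

Under (C)V, the unsyllabifiable consonants are /k/, /s/, /θ/, /d/ (no codas are permitted; onsets are limited to one consonant).
Epenthesis after each stranded consonant: /k/ → /kə/, /s/ → /sə/, /θ/ → /θə/, /d/ → /də/.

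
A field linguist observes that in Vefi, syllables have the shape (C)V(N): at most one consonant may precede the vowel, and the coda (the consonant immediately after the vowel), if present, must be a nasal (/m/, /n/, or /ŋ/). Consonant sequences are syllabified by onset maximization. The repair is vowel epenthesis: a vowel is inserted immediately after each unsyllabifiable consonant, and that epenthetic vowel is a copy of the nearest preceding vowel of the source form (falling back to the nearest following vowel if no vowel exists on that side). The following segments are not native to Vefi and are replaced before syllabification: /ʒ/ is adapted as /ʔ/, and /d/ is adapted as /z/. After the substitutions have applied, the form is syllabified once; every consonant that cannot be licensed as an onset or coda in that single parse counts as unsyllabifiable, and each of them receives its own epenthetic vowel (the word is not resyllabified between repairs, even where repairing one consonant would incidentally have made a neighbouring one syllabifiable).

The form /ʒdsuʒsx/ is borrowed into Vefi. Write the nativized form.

Substitution: /ʒ/ → /ʔ/, /d/ → /z/, giving /ʔzsuʔsx/.
The consonants /ʔ/, /z/, /ʔ/, /s/, /x/ cannot be parsed into a legal (C)V(N) syllable (only a nasal (/m/, /n/, or /ŋ/) is licensed in coda position; onsets are limited to one consonant).
Epenthesis after each stranded consonant: /ʔ/ → /ʔu/, /z/ → /zu/, /ʔ/ → /ʔu/, /s/ → /su/, /x/ → /xu/.

ʔuzusuʔusuxu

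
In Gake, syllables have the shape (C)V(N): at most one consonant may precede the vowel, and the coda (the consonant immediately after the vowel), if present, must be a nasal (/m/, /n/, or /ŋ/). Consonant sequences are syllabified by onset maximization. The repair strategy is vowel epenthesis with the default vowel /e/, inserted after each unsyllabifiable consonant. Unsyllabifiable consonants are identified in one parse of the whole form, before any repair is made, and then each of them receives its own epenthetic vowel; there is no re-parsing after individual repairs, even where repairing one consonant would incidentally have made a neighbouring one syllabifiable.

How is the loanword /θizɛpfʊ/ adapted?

The consonants /p/ cannot be parsed into a legal (C)V(N) syllable (only a nasal (/m/, /n/, or /ŋ/) is licensed in coda position; onsets are limited to one consonant).
Inserting the epenthetic vowel yields /p/ → /pe/.

θizɛpefʊ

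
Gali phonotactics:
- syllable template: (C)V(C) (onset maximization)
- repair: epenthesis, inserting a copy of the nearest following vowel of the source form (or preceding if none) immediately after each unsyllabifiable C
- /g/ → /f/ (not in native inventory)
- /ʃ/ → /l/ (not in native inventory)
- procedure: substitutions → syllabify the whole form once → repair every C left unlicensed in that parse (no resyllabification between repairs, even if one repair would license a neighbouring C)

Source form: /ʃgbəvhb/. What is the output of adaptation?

ləfəbəvhəbə

Substitution: /ʃ/ → /l/, /g/ → /f/, giving /lfbəvhb/.
Under (C)V(C), the unsyllabifiable consonants are /l/, /f/, /h/, /b/ (at most one coda consonant is licensed; onsets are limited to one consonant).
Each unlicensed consonant becomes the onset of a new syllable: /l/ → /lə/, /f/ → /fə/, /h/ → /hə/, /b/ → /bə/.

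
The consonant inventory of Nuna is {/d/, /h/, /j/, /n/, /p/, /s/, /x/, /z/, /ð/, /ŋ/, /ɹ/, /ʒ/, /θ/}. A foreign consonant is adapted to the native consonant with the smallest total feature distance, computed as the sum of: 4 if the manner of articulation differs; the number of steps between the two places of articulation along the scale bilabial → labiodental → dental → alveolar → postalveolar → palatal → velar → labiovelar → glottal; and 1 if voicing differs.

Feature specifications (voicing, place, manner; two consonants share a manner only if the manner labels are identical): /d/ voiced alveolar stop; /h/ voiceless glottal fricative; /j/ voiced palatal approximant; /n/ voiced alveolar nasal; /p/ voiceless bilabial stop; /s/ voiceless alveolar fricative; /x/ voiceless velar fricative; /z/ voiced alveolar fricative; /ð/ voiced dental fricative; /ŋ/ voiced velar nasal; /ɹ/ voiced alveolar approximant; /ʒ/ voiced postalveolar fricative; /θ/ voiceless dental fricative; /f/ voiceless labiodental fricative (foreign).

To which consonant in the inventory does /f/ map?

θ

/θ/ is closest: same manner (fricative), place distance 1 (labiodental→dental), same voicing; total 1. Next closest is /s/ at distance 2.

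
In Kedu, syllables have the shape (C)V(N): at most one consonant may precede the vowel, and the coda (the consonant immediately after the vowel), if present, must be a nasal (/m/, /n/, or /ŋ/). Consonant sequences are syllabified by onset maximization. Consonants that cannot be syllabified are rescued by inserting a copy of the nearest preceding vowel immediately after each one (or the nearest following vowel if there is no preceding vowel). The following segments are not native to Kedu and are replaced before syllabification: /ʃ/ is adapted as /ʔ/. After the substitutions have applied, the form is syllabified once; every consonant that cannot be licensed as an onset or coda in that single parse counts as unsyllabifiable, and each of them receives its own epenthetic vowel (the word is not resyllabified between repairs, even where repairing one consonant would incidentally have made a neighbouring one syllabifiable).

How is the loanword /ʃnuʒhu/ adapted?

Substitution: /ʃ/ → /ʔ/, giving /ʔnuʒhu/.
Syllabifying with onset maximization leaves /ʔ/, /ʒ/ stranded (only a nasal (/m/, /n/, or /ŋ/) is licensed in coda position; onsets are limited to one consonant).
Each unlicensed consonant becomes the onset of a new syllable: /ʔ/ → /ʔu/, /ʒ/ → /ʒu/.

ʔunuʒuhu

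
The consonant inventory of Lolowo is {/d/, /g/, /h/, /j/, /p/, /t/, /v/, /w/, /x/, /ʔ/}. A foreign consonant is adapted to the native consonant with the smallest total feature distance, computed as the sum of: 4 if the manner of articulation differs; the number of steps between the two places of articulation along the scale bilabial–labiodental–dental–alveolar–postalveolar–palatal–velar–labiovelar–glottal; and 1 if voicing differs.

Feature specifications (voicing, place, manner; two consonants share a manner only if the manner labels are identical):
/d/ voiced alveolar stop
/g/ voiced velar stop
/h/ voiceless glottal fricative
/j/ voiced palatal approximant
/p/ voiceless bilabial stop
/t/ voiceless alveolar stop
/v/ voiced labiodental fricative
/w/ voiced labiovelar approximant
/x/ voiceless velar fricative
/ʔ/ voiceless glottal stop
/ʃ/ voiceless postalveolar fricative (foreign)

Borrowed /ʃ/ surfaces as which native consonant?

x

/x/ is closest: same manner (fricative), place distance 2 (postalveolar→velar), same voicing; total 2. Next closest is /h/ at distance 4.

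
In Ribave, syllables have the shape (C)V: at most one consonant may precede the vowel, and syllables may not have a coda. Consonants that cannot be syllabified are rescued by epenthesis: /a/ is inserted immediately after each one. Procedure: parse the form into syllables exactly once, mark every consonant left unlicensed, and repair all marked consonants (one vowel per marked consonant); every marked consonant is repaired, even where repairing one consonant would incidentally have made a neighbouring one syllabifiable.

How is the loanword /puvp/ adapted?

The consonants /v/, /p/ cannot be parsed into a legal (C)V syllable (no codas are permitted; onsets are limited to one consonant).
Each unlicensed consonant becomes the onset of a new syllable: /v/ → /va/, /p/ → /pa/.

puvapa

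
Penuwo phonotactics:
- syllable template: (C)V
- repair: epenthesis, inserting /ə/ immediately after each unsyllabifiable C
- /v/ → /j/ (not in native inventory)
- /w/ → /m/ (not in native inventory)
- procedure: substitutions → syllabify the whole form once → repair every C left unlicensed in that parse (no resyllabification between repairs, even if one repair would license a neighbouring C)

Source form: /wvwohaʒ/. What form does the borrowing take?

məjəmohaʒə

Substitution: /w/ → /m/, /v/ → /j/, giving /mjmohaʒ/.
Syllabifying with onset maximization leaves /m/, /j/, /ʒ/ stranded (no codas are permitted; onsets are limited to one consonant).
Each unlicensed consonant becomes the onset of a new syllable: /m/ → /mə/, /j/ → /jə/, /ʒ/ → /ʒə/.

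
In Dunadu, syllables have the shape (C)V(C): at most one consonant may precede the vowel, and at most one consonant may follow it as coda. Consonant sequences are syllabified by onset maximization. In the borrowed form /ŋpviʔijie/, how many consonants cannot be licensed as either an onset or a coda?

The consonants /ŋ/, /p/ cannot be parsed into a legal (C)V(C) syllable (at most one coda consonant is licensed; onsets are limited to one consonant).

2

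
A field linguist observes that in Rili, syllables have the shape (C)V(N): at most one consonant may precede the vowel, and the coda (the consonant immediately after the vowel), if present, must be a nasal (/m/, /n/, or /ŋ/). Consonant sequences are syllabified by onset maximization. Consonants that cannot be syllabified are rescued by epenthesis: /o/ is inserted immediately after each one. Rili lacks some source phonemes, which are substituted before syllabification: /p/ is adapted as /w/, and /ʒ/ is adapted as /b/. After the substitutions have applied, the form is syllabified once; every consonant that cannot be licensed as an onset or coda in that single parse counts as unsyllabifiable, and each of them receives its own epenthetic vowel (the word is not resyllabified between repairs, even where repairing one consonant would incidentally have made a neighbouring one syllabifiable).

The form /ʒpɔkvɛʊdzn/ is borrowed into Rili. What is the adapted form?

bowɔkovɛʊdozono

Substitution: /ʒ/ → /b/, /p/ → /w/, giving /bwɔkvɛʊdzn/.
The consonants /b/, /k/, /d/, /z/, /n/ cannot be parsed into a legal (C)V(N) syllable (only a nasal (/m/, /n/, or /ŋ/) is licensed in coda position; onsets are limited to one consonant).
Each unlicensed consonant becomes the onset of a new syllable: /b/ → /bo/, /k/ → /ko/, /d/ → /do/, /z/ → /zo/, /n/ → /no/.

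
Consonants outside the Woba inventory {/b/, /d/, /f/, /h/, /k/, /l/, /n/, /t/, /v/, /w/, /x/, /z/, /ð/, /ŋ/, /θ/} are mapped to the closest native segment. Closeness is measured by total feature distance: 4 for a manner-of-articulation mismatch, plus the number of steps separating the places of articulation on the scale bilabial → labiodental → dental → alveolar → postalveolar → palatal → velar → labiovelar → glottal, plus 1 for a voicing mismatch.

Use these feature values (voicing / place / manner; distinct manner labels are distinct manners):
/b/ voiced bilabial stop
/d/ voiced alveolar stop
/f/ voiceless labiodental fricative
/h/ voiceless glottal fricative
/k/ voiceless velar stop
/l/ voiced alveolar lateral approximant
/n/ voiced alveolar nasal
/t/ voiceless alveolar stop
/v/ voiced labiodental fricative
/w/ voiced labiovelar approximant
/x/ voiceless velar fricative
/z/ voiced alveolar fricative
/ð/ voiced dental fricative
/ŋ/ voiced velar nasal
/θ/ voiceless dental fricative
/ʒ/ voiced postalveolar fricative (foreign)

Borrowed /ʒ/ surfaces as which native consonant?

/z/ is closest: same manner (fricative), place distance 1 (postalveolar→alveolar), same voicing; total 1. Next closest is /ð/ at distance 2.

z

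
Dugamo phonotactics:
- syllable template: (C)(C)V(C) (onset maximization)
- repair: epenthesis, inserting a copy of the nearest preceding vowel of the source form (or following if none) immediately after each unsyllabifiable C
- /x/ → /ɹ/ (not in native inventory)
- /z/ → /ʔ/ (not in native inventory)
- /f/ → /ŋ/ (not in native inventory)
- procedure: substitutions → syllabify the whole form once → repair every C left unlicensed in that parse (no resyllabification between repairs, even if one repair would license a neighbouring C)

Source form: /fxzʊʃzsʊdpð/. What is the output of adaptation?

Substitution: /f/ → /ŋ/, /x/ → /ɹ/, /z/ → /ʔ/, giving /ŋɹʔʊʃʔsʊdpð/.
Syllabifying with onset maximization leaves /ŋ/, /p/, /ð/ stranded (at most one coda consonant is licensed; onsets may contain at most 2 consonants).
Each unlicensed consonant becomes the onset of a new syllable: /ŋ/ → /ŋʊ/, /p/ → /pʊ/, /ð/ → /ðʊ/.

ŋʊɹʔʊʃʔsʊdpʊðʊ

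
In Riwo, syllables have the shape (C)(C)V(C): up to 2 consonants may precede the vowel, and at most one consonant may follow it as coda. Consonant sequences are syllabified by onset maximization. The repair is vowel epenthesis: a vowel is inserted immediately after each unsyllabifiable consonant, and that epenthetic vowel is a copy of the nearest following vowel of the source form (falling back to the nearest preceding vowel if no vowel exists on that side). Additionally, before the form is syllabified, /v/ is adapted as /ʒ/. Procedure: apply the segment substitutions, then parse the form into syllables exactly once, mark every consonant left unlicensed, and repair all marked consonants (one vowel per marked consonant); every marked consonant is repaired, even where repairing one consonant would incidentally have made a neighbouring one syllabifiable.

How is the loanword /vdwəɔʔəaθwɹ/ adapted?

ʒədwəɔʔəaθwaɹa

Substitution: /v/ → /ʒ/, giving /ʒdwəɔʔəaθwɹ/.
Syllabifying with onset maximization leaves /ʒ/, /w/, /ɹ/ stranded (at most one coda consonant is licensed; onsets may contain at most 2 consonants).
Inserting the epenthetic vowel yields /ʒ/ → /ʒə/, /w/ → /wa/, /ɹ/ → /ɹa/.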